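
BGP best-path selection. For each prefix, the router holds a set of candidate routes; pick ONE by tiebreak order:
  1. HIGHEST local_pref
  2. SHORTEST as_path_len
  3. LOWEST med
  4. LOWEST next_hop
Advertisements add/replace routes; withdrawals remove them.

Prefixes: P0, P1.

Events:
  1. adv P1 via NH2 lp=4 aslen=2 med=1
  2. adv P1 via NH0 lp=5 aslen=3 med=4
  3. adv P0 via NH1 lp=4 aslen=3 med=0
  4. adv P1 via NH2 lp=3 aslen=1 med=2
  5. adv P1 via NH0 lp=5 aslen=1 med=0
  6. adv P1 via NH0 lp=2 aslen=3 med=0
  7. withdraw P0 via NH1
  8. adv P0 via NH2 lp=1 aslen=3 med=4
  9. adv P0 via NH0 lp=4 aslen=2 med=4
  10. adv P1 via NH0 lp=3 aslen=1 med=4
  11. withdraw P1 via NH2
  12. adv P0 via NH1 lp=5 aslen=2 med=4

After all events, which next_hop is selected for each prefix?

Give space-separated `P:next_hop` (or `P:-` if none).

Answer: P0:NH1 P1:NH0

Derivation:
Op 1: best P0=- P1=NH2
Op 2: best P0=- P1=NH0
Op 3: best P0=NH1 P1=NH0
Op 4: best P0=NH1 P1=NH0
Op 5: best P0=NH1 P1=NH0
Op 6: best P0=NH1 P1=NH2
Op 7: best P0=- P1=NH2
Op 8: best P0=NH2 P1=NH2
Op 9: best P0=NH0 P1=NH2
Op 10: best P0=NH0 P1=NH2
Op 11: best P0=NH0 P1=NH0
Op 12: best P0=NH1 P1=NH0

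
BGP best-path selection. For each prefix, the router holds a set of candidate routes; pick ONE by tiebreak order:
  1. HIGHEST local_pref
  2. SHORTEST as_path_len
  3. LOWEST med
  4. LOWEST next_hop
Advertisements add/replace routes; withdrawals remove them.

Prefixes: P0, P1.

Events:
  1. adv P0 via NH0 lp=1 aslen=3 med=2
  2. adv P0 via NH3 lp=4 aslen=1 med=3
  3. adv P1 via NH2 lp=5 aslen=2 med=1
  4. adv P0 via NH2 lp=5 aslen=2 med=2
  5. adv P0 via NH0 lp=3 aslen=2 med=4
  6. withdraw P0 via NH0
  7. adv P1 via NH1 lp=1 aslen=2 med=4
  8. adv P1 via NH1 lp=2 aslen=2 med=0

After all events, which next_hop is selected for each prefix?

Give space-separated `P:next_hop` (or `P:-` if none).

Answer: P0:NH2 P1:NH2

Derivation:
Op 1: best P0=NH0 P1=-
Op 2: best P0=NH3 P1=-
Op 3: best P0=NH3 P1=NH2
Op 4: best P0=NH2 P1=NH2
Op 5: best P0=NH2 P1=NH2
Op 6: best P0=NH2 P1=NH2
Op 7: best P0=NH2 P1=NH2
Op 8: best P0=NH2 P1=NH2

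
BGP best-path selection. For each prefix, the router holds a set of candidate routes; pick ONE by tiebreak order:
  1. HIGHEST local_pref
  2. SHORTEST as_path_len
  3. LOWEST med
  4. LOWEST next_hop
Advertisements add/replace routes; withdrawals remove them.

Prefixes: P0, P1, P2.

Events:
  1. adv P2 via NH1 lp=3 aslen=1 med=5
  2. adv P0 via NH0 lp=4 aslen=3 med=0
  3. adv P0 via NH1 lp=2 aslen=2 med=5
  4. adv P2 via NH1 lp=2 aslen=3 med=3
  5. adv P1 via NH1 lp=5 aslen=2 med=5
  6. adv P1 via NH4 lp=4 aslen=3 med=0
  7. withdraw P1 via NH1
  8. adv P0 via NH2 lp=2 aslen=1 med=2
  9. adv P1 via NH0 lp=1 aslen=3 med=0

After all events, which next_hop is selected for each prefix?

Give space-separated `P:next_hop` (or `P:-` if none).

Answer: P0:NH0 P1:NH4 P2:NH1

Derivation:
Op 1: best P0=- P1=- P2=NH1
Op 2: best P0=NH0 P1=- P2=NH1
Op 3: best P0=NH0 P1=- P2=NH1
Op 4: best P0=NH0 P1=- P2=NH1
Op 5: best P0=NH0 P1=NH1 P2=NH1
Op 6: best P0=NH0 P1=NH1 P2=NH1
Op 7: best P0=NH0 P1=NH4 P2=NH1
Op 8: best P0=NH0 P1=NH4 P2=NH1
Op 9: best P0=NH0 P1=NH4 P2=NH1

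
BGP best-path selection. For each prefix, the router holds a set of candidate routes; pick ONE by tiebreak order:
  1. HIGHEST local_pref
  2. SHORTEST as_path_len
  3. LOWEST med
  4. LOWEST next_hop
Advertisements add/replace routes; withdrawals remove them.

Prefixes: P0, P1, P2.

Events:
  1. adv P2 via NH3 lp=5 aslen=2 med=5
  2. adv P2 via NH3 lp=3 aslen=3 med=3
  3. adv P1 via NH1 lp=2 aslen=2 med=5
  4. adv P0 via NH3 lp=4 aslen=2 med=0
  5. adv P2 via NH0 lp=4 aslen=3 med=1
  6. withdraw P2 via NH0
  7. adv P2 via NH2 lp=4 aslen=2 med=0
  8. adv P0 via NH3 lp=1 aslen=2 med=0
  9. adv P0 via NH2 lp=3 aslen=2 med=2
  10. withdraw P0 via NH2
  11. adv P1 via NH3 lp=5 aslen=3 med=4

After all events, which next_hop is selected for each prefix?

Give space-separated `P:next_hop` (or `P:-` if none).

Op 1: best P0=- P1=- P2=NH3
Op 2: best P0=- P1=- P2=NH3
Op 3: best P0=- P1=NH1 P2=NH3
Op 4: best P0=NH3 P1=NH1 P2=NH3
Op 5: best P0=NH3 P1=NH1 P2=NH0
Op 6: best P0=NH3 P1=NH1 P2=NH3
Op 7: best P0=NH3 P1=NH1 P2=NH2
Op 8: best P0=NH3 P1=NH1 P2=NH2
Op 9: best P0=NH2 P1=NH1 P2=NH2
Op 10: best P0=NH3 P1=NH1 P2=NH2
Op 11: best P0=NH3 P1=NH3 P2=NH2

Answer: P0:NH3 P1:NH3 P2:NH2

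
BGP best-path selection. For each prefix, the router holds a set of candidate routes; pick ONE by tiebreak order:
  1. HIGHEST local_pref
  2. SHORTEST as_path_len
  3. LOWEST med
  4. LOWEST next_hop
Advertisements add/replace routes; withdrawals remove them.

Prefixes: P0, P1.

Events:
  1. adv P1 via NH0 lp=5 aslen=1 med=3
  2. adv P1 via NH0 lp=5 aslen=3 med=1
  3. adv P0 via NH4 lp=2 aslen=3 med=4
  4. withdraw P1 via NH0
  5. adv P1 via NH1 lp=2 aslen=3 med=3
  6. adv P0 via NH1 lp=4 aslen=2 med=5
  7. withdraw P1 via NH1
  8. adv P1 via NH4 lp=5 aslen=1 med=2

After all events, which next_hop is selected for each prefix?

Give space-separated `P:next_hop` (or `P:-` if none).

Op 1: best P0=- P1=NH0
Op 2: best P0=- P1=NH0
Op 3: best P0=NH4 P1=NH0
Op 4: best P0=NH4 P1=-
Op 5: best P0=NH4 P1=NH1
Op 6: best P0=NH1 P1=NH1
Op 7: best P0=NH1 P1=-
Op 8: best P0=NH1 P1=NH4

Answer: P0:NH1 P1:NH4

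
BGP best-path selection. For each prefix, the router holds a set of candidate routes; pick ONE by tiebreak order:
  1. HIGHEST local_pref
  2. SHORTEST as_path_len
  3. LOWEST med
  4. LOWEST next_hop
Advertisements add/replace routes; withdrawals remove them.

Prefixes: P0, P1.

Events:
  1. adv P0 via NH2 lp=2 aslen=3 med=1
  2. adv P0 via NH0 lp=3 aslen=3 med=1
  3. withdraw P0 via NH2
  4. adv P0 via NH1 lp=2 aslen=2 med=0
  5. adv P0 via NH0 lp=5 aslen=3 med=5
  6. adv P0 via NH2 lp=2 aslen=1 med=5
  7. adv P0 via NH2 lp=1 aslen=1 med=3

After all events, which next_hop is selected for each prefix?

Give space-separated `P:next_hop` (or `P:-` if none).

Answer: P0:NH0 P1:-

Derivation:
Op 1: best P0=NH2 P1=-
Op 2: best P0=NH0 P1=-
Op 3: best P0=NH0 P1=-
Op 4: best P0=NH0 P1=-
Op 5: best P0=NH0 P1=-
Op 6: best P0=NH0 P1=-
Op 7: best P0=NH0 P1=-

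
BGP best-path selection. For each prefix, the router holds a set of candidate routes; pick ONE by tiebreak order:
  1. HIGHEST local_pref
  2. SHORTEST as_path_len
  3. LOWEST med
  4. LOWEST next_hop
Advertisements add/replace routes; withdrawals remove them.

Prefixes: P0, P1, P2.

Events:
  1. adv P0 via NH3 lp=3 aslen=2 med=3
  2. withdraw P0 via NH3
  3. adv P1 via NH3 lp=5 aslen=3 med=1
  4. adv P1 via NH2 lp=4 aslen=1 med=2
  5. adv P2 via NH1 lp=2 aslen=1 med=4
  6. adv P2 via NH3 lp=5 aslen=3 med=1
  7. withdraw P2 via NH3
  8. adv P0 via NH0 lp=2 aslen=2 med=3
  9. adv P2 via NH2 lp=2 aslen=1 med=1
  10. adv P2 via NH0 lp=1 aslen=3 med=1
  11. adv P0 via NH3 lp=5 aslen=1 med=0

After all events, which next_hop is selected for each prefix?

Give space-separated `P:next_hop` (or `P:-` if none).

Answer: P0:NH3 P1:NH3 P2:NH2

Derivation:
Op 1: best P0=NH3 P1=- P2=-
Op 2: best P0=- P1=- P2=-
Op 3: best P0=- P1=NH3 P2=-
Op 4: best P0=- P1=NH3 P2=-
Op 5: best P0=- P1=NH3 P2=NH1
Op 6: best P0=- P1=NH3 P2=NH3
Op 7: best P0=- P1=NH3 P2=NH1
Op 8: best P0=NH0 P1=NH3 P2=NH1
Op 9: best P0=NH0 P1=NH3 P2=NH2
Op 10: best P0=NH0 P1=NH3 P2=NH2
Op 11: best P0=NH3 P1=NH3 P2=NH2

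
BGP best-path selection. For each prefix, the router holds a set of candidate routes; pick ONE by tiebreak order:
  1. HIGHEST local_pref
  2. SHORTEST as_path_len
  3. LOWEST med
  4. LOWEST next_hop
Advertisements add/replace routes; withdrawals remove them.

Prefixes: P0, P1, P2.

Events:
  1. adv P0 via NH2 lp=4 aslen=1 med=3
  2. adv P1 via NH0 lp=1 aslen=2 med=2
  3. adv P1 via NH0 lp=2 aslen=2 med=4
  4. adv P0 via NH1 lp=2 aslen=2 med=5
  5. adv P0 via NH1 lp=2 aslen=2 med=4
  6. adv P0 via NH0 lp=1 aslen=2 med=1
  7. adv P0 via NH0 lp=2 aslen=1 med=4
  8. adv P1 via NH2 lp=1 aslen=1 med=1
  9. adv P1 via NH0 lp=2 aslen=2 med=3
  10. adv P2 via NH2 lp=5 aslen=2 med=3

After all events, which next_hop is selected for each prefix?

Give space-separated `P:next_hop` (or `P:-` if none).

Op 1: best P0=NH2 P1=- P2=-
Op 2: best P0=NH2 P1=NH0 P2=-
Op 3: best P0=NH2 P1=NH0 P2=-
Op 4: best P0=NH2 P1=NH0 P2=-
Op 5: best P0=NH2 P1=NH0 P2=-
Op 6: best P0=NH2 P1=NH0 P2=-
Op 7: best P0=NH2 P1=NH0 P2=-
Op 8: best P0=NH2 P1=NH0 P2=-
Op 9: best P0=NH2 P1=NH0 P2=-
Op 10: best P0=NH2 P1=NH0 P2=NH2

Answer: P0:NH2 P1:NH0 P2:NH2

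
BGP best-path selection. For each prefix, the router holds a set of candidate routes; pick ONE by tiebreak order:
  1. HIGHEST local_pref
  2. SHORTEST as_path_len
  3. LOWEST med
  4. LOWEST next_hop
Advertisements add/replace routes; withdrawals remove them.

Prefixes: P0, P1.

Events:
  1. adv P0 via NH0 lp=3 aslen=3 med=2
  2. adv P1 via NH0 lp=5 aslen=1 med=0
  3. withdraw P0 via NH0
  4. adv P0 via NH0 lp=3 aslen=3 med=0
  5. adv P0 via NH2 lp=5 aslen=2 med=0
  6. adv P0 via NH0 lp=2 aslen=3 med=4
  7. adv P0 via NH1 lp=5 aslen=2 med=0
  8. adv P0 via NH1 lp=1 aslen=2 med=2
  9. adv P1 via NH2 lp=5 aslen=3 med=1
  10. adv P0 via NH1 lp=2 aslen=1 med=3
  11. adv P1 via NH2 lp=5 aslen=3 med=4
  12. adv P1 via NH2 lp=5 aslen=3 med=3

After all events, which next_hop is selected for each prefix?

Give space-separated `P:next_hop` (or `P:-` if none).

Op 1: best P0=NH0 P1=-
Op 2: best P0=NH0 P1=NH0
Op 3: best P0=- P1=NH0
Op 4: best P0=NH0 P1=NH0
Op 5: best P0=NH2 P1=NH0
Op 6: best P0=NH2 P1=NH0
Op 7: best P0=NH1 P1=NH0
Op 8: best P0=NH2 P1=NH0
Op 9: best P0=NH2 P1=NH0
Op 10: best P0=NH2 P1=NH0
Op 11: best P0=NH2 P1=NH0
Op 12: best P0=NH2 P1=NH0

Answer: P0:NH2 P1:NH0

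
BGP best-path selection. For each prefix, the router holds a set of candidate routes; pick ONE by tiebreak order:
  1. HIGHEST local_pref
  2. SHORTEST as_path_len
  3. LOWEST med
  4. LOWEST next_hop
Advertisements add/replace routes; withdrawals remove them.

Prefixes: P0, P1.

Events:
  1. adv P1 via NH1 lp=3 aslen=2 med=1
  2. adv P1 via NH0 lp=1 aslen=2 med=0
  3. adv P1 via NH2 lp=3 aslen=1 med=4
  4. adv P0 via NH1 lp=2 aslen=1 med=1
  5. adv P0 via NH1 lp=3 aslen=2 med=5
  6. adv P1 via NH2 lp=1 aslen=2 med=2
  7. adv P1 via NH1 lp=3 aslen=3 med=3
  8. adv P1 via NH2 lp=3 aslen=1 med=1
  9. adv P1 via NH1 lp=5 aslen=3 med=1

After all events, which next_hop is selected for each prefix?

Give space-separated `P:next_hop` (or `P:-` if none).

Op 1: best P0=- P1=NH1
Op 2: best P0=- P1=NH1
Op 3: best P0=- P1=NH2
Op 4: best P0=NH1 P1=NH2
Op 5: best P0=NH1 P1=NH2
Op 6: best P0=NH1 P1=NH1
Op 7: best P0=NH1 P1=NH1
Op 8: best P0=NH1 P1=NH2
Op 9: best P0=NH1 P1=NH1

Answer: P0:NH1 P1:NH1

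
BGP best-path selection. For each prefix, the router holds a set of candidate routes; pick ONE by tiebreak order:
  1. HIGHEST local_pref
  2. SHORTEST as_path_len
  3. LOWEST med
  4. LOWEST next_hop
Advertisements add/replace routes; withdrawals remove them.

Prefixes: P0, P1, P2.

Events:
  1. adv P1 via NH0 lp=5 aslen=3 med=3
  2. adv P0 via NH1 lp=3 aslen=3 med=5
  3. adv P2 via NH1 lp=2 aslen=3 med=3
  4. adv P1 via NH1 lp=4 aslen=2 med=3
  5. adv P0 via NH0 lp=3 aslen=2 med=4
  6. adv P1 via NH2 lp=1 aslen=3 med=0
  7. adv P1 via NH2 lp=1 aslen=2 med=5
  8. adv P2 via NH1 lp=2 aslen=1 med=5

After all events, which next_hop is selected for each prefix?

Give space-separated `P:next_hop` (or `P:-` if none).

Answer: P0:NH0 P1:NH0 P2:NH1

Derivation:
Op 1: best P0=- P1=NH0 P2=-
Op 2: best P0=NH1 P1=NH0 P2=-
Op 3: best P0=NH1 P1=NH0 P2=NH1
Op 4: best P0=NH1 P1=NH0 P2=NH1
Op 5: best P0=NH0 P1=NH0 P2=NH1
Op 6: best P0=NH0 P1=NH0 P2=NH1
Op 7: best P0=NH0 P1=NH0 P2=NH1
Op 8: best P0=NH0 P1=NH0 P2=NH1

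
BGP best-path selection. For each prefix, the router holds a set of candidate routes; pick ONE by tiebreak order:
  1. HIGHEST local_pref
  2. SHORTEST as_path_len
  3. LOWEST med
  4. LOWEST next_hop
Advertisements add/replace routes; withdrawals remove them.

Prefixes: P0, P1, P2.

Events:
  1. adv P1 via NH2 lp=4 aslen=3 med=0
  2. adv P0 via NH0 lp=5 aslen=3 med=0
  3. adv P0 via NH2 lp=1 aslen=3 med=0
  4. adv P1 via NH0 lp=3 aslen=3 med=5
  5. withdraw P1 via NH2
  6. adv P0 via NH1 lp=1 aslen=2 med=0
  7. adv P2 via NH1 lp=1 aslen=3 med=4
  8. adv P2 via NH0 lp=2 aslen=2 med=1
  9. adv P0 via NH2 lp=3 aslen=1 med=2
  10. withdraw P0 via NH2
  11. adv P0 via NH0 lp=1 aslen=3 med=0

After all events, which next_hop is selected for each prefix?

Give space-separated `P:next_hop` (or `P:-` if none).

Answer: P0:NH1 P1:NH0 P2:NH0

Derivation:
Op 1: best P0=- P1=NH2 P2=-
Op 2: best P0=NH0 P1=NH2 P2=-
Op 3: best P0=NH0 P1=NH2 P2=-
Op 4: best P0=NH0 P1=NH2 P2=-
Op 5: best P0=NH0 P1=NH0 P2=-
Op 6: best P0=NH0 P1=NH0 P2=-
Op 7: best P0=NH0 P1=NH0 P2=NH1
Op 8: best P0=NH0 P1=NH0 P2=NH0
Op 9: best P0=NH0 P1=NH0 P2=NH0
Op 10: best P0=NH0 P1=NH0 P2=NH0
Op 11: best P0=NH1 P1=NH0 P2=NH0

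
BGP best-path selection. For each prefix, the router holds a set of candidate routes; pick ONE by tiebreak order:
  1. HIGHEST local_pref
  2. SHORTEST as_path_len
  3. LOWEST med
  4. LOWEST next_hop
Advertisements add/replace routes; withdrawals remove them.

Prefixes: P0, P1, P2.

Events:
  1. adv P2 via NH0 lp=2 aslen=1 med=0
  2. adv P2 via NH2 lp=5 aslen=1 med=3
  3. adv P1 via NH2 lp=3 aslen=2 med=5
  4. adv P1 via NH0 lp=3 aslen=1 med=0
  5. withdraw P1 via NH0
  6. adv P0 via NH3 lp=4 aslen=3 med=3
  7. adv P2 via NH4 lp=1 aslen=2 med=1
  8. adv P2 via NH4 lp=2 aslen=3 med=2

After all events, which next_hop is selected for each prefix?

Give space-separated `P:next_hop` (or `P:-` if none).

Answer: P0:NH3 P1:NH2 P2:NH2

Derivation:
Op 1: best P0=- P1=- P2=NH0
Op 2: best P0=- P1=- P2=NH2
Op 3: best P0=- P1=NH2 P2=NH2
Op 4: best P0=- P1=NH0 P2=NH2
Op 5: best P0=- P1=NH2 P2=NH2
Op 6: best P0=NH3 P1=NH2 P2=NH2
Op 7: best P0=NH3 P1=NH2 P2=NH2
Op 8: best P0=NH3 P1=NH2 P2=NH2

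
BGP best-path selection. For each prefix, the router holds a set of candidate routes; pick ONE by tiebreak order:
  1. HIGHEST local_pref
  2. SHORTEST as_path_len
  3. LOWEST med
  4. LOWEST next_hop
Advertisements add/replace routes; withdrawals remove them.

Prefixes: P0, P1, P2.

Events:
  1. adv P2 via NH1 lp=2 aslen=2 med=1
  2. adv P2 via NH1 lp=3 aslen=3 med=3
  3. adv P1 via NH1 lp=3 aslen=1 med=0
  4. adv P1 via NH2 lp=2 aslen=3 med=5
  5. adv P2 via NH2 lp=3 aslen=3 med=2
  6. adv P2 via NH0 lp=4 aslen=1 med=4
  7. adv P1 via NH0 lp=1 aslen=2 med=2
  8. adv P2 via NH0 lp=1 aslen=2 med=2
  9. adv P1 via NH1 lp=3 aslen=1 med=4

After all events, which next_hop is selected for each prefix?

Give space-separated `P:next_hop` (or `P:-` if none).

Op 1: best P0=- P1=- P2=NH1
Op 2: best P0=- P1=- P2=NH1
Op 3: best P0=- P1=NH1 P2=NH1
Op 4: best P0=- P1=NH1 P2=NH1
Op 5: best P0=- P1=NH1 P2=NH2
Op 6: best P0=- P1=NH1 P2=NH0
Op 7: best P0=- P1=NH1 P2=NH0
Op 8: best P0=- P1=NH1 P2=NH2
Op 9: best P0=- P1=NH1 P2=NH2

Answer: P0:- P1:NH1 P2:NH2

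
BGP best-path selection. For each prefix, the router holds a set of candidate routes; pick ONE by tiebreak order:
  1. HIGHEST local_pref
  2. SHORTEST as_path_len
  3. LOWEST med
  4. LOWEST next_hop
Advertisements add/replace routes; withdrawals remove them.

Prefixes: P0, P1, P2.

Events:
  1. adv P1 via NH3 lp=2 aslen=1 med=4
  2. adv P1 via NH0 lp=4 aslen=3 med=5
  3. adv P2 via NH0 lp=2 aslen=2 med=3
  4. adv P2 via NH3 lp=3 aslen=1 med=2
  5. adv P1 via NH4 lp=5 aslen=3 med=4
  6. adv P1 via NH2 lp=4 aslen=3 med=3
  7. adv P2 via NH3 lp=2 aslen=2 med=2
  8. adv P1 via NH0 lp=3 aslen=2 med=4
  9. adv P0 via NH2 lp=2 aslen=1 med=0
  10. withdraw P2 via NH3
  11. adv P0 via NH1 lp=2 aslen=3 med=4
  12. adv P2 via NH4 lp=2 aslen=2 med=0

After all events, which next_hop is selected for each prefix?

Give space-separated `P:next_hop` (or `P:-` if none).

Answer: P0:NH2 P1:NH4 P2:NH4

Derivation:
Op 1: best P0=- P1=NH3 P2=-
Op 2: best P0=- P1=NH0 P2=-
Op 3: best P0=- P1=NH0 P2=NH0
Op 4: best P0=- P1=NH0 P2=NH3
Op 5: best P0=- P1=NH4 P2=NH3
Op 6: best P0=- P1=NH4 P2=NH3
Op 7: best P0=- P1=NH4 P2=NH3
Op 8: best P0=- P1=NH4 P2=NH3
Op 9: best P0=NH2 P1=NH4 P2=NH3
Op 10: best P0=NH2 P1=NH4 P2=NH0
Op 11: best P0=NH2 P1=NH4 P2=NH0
Op 12: best P0=NH2 P1=NH4 P2=NH4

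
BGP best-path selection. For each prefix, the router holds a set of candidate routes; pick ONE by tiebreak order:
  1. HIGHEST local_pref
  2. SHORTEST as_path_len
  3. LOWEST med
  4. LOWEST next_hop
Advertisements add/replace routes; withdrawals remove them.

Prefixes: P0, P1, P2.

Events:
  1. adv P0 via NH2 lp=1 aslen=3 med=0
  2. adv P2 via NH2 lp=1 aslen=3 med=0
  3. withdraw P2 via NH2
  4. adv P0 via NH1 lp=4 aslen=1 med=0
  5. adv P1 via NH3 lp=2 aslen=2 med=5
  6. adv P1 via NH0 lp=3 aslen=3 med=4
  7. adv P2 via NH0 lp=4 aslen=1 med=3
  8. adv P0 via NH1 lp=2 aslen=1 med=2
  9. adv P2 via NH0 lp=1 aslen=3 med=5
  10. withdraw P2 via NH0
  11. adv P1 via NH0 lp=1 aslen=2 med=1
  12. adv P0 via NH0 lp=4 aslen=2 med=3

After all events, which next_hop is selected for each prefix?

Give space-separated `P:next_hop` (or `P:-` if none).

Op 1: best P0=NH2 P1=- P2=-
Op 2: best P0=NH2 P1=- P2=NH2
Op 3: best P0=NH2 P1=- P2=-
Op 4: best P0=NH1 P1=- P2=-
Op 5: best P0=NH1 P1=NH3 P2=-
Op 6: best P0=NH1 P1=NH0 P2=-
Op 7: best P0=NH1 P1=NH0 P2=NH0
Op 8: best P0=NH1 P1=NH0 P2=NH0
Op 9: best P0=NH1 P1=NH0 P2=NH0
Op 10: best P0=NH1 P1=NH0 P2=-
Op 11: best P0=NH1 P1=NH3 P2=-
Op 12: best P0=NH0 P1=NH3 P2=-

Answer: P0:NH0 P1:NH3 P2:-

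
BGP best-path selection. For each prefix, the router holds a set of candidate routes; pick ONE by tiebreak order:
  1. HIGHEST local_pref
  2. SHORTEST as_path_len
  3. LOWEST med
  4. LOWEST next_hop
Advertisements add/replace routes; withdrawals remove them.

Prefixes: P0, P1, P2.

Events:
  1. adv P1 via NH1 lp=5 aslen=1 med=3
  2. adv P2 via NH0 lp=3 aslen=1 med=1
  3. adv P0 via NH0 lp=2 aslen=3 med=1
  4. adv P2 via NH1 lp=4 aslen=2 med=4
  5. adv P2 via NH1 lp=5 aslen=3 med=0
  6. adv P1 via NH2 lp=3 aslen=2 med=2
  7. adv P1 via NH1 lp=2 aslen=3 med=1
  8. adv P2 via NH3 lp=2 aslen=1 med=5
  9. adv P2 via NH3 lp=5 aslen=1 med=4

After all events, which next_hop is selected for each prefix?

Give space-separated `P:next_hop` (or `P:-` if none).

Answer: P0:NH0 P1:NH2 P2:NH3

Derivation:
Op 1: best P0=- P1=NH1 P2=-
Op 2: best P0=- P1=NH1 P2=NH0
Op 3: best P0=NH0 P1=NH1 P2=NH0
Op 4: best P0=NH0 P1=NH1 P2=NH1
Op 5: best P0=NH0 P1=NH1 P2=NH1
Op 6: best P0=NH0 P1=NH1 P2=NH1
Op 7: best P0=NH0 P1=NH2 P2=NH1
Op 8: best P0=NH0 P1=NH2 P2=NH1
Op 9: best P0=NH0 P1=NH2 P2=NH3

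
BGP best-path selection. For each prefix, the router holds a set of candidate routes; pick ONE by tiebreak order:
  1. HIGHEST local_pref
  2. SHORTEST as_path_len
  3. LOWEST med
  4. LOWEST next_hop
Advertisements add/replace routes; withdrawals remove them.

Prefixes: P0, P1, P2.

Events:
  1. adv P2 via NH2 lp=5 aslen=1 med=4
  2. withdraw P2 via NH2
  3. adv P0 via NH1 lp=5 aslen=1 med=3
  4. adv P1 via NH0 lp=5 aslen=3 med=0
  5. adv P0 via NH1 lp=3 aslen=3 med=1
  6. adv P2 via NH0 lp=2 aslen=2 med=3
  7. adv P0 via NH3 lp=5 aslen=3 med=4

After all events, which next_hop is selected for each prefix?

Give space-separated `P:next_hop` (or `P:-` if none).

Op 1: best P0=- P1=- P2=NH2
Op 2: best P0=- P1=- P2=-
Op 3: best P0=NH1 P1=- P2=-
Op 4: best P0=NH1 P1=NH0 P2=-
Op 5: best P0=NH1 P1=NH0 P2=-
Op 6: best P0=NH1 P1=NH0 P2=NH0
Op 7: best P0=NH3 P1=NH0 P2=NH0

Answer: P0:NH3 P1:NH0 P2:NH0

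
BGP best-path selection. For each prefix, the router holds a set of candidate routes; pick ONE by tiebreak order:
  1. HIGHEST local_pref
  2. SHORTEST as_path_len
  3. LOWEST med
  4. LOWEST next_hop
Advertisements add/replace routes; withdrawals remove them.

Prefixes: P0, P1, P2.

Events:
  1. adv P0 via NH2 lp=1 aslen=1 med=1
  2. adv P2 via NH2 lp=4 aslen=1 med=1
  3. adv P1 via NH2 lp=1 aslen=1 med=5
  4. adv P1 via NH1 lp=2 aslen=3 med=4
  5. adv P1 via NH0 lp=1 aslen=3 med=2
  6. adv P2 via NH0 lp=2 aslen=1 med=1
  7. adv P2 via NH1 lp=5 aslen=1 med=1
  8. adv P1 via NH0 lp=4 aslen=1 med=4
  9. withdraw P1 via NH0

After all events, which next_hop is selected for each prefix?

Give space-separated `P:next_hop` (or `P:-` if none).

Op 1: best P0=NH2 P1=- P2=-
Op 2: best P0=NH2 P1=- P2=NH2
Op 3: best P0=NH2 P1=NH2 P2=NH2
Op 4: best P0=NH2 P1=NH1 P2=NH2
Op 5: best P0=NH2 P1=NH1 P2=NH2
Op 6: best P0=NH2 P1=NH1 P2=NH2
Op 7: best P0=NH2 P1=NH1 P2=NH1
Op 8: best P0=NH2 P1=NH0 P2=NH1
Op 9: best P0=NH2 P1=NH1 P2=NH1

Answer: P0:NH2 P1:NH1 P2:NH1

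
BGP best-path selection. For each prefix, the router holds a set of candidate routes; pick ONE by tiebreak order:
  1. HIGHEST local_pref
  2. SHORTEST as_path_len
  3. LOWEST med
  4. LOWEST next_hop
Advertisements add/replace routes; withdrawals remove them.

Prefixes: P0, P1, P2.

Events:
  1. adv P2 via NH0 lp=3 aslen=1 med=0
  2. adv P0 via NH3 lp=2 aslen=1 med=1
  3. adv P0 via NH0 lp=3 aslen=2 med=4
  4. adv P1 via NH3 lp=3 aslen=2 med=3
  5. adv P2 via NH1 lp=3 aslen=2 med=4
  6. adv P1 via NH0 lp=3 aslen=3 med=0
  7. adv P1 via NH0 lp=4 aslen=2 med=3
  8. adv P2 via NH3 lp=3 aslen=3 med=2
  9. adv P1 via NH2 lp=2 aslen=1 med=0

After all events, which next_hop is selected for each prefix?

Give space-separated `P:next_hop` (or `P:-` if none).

Answer: P0:NH0 P1:NH0 P2:NH0

Derivation:
Op 1: best P0=- P1=- P2=NH0
Op 2: best P0=NH3 P1=- P2=NH0
Op 3: best P0=NH0 P1=- P2=NH0
Op 4: best P0=NH0 P1=NH3 P2=NH0
Op 5: best P0=NH0 P1=NH3 P2=NH0
Op 6: best P0=NH0 P1=NH3 P2=NH0
Op 7: best P0=NH0 P1=NH0 P2=NH0
Op 8: best P0=NH0 P1=NH0 P2=NH0
Op 9: best P0=NH0 P1=NH0 P2=NH0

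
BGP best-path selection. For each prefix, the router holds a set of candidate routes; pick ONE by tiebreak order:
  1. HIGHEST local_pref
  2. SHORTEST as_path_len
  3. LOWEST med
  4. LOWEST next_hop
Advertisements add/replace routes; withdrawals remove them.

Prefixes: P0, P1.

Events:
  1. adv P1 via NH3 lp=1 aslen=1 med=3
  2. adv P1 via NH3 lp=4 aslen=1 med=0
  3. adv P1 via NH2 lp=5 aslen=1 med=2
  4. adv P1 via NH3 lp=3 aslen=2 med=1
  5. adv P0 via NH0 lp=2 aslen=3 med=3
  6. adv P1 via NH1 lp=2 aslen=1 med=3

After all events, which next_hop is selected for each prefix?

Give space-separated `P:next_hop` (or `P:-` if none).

Answer: P0:NH0 P1:NH2

Derivation:
Op 1: best P0=- P1=NH3
Op 2: best P0=- P1=NH3
Op 3: best P0=- P1=NH2
Op 4: best P0=- P1=NH2
Op 5: best P0=NH0 P1=NH2
Op 6: best P0=NH0 P1=NH2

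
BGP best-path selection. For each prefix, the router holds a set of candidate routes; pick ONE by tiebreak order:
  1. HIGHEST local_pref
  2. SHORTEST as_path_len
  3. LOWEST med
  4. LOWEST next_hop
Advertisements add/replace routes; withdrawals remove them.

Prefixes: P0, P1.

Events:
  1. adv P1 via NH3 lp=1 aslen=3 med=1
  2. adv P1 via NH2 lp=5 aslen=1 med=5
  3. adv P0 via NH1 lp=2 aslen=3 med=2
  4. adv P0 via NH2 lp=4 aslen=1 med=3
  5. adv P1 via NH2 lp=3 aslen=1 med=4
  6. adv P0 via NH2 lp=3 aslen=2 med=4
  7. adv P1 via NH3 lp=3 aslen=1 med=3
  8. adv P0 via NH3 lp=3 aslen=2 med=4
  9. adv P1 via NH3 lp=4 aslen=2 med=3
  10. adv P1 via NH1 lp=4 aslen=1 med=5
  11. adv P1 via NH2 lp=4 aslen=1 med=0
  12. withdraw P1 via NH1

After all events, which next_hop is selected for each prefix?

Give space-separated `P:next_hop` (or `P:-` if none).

Op 1: best P0=- P1=NH3
Op 2: best P0=- P1=NH2
Op 3: best P0=NH1 P1=NH2
Op 4: best P0=NH2 P1=NH2
Op 5: best P0=NH2 P1=NH2
Op 6: best P0=NH2 P1=NH2
Op 7: best P0=NH2 P1=NH3
Op 8: best P0=NH2 P1=NH3
Op 9: best P0=NH2 P1=NH3
Op 10: best P0=NH2 P1=NH1
Op 11: best P0=NH2 P1=NH2
Op 12: best P0=NH2 P1=NH2

Answer: P0:NH2 P1:NH2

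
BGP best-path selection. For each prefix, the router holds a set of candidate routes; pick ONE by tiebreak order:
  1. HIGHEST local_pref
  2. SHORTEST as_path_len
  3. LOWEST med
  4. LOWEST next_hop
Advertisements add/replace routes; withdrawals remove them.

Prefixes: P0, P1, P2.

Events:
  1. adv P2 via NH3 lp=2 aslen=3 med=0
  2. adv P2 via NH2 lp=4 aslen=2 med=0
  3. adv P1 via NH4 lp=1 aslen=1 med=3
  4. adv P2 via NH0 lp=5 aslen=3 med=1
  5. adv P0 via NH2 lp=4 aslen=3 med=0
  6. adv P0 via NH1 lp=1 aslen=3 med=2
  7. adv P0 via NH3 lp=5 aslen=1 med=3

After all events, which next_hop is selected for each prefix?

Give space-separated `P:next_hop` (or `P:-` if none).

Op 1: best P0=- P1=- P2=NH3
Op 2: best P0=- P1=- P2=NH2
Op 3: best P0=- P1=NH4 P2=NH2
Op 4: best P0=- P1=NH4 P2=NH0
Op 5: best P0=NH2 P1=NH4 P2=NH0
Op 6: best P0=NH2 P1=NH4 P2=NH0
Op 7: best P0=NH3 P1=NH4 P2=NH0

Answer: P0:NH3 P1:NH4 P2:NH0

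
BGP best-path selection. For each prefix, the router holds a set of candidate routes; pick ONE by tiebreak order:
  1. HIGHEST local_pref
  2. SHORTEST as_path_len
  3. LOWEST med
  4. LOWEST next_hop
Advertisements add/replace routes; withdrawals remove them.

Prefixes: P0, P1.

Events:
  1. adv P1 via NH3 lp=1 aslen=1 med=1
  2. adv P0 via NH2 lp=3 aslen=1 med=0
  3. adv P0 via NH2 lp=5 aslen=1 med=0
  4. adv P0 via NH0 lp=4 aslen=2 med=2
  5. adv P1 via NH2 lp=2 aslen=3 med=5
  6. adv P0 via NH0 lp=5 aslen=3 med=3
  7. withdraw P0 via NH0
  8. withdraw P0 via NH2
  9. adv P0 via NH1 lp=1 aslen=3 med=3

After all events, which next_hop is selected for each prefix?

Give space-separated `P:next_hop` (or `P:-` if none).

Op 1: best P0=- P1=NH3
Op 2: best P0=NH2 P1=NH3
Op 3: best P0=NH2 P1=NH3
Op 4: best P0=NH2 P1=NH3
Op 5: best P0=NH2 P1=NH2
Op 6: best P0=NH2 P1=NH2
Op 7: best P0=NH2 P1=NH2
Op 8: best P0=- P1=NH2
Op 9: best P0=NH1 P1=NH2

Answer: P0:NH1 P1:NH2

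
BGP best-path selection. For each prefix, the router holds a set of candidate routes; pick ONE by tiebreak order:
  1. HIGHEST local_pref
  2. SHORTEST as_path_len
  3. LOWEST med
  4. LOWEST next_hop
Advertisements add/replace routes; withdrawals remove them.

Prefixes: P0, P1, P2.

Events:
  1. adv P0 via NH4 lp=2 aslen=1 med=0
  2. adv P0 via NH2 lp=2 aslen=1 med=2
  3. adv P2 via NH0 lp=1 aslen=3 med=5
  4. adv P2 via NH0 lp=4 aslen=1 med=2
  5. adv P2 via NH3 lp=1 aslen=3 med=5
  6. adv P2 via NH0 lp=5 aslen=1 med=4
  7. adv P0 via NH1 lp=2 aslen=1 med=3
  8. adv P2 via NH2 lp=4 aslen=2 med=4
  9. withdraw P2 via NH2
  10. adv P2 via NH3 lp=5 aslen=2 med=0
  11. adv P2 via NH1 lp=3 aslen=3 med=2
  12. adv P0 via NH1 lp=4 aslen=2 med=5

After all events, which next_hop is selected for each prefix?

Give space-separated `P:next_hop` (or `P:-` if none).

Answer: P0:NH1 P1:- P2:NH0

Derivation:
Op 1: best P0=NH4 P1=- P2=-
Op 2: best P0=NH4 P1=- P2=-
Op 3: best P0=NH4 P1=- P2=NH0
Op 4: best P0=NH4 P1=- P2=NH0
Op 5: best P0=NH4 P1=- P2=NH0
Op 6: best P0=NH4 P1=- P2=NH0
Op 7: best P0=NH4 P1=- P2=NH0
Op 8: best P0=NH4 P1=- P2=NH0
Op 9: best P0=NH4 P1=- P2=NH0
Op 10: best P0=NH4 P1=- P2=NH0
Op 11: best P0=NH4 P1=- P2=NH0
Op 12: best P0=NH1 P1=- P2=NH0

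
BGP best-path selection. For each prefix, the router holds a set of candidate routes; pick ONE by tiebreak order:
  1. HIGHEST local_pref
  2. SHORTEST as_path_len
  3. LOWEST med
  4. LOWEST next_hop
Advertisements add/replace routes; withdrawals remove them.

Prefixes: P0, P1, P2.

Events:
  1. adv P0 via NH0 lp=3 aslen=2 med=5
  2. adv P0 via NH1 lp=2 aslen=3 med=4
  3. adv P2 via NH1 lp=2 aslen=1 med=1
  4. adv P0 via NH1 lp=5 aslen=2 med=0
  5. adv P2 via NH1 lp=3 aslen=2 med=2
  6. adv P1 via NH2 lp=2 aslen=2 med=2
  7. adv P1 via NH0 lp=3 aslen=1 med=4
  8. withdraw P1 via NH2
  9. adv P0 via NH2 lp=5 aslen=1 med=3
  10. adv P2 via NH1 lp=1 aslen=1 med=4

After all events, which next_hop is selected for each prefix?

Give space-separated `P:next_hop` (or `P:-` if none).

Op 1: best P0=NH0 P1=- P2=-
Op 2: best P0=NH0 P1=- P2=-
Op 3: best P0=NH0 P1=- P2=NH1
Op 4: best P0=NH1 P1=- P2=NH1
Op 5: best P0=NH1 P1=- P2=NH1
Op 6: best P0=NH1 P1=NH2 P2=NH1
Op 7: best P0=NH1 P1=NH0 P2=NH1
Op 8: best P0=NH1 P1=NH0 P2=NH1
Op 9: best P0=NH2 P1=NH0 P2=NH1
Op 10: best P0=NH2 P1=NH0 P2=NH1

Answer: P0:NH2 P1:NH0 P2:NH1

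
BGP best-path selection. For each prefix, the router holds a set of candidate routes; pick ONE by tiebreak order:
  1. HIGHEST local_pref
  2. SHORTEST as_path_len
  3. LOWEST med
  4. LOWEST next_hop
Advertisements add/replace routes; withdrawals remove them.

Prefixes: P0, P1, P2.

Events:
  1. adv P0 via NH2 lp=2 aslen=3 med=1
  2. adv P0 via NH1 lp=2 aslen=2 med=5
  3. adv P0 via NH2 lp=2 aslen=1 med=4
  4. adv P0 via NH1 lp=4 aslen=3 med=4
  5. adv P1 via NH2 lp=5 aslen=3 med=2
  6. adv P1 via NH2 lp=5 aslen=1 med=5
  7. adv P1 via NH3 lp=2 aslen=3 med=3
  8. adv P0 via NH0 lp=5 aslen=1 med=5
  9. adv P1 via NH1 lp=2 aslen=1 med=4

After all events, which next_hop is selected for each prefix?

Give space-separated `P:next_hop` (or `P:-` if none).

Answer: P0:NH0 P1:NH2 P2:-

Derivation:
Op 1: best P0=NH2 P1=- P2=-
Op 2: best P0=NH1 P1=- P2=-
Op 3: best P0=NH2 P1=- P2=-
Op 4: best P0=NH1 P1=- P2=-
Op 5: best P0=NH1 P1=NH2 P2=-
Op 6: best P0=NH1 P1=NH2 P2=-
Op 7: best P0=NH1 P1=NH2 P2=-
Op 8: best P0=NH0 P1=NH2 P2=-
Op 9: best P0=NH0 P1=NH2 P2=-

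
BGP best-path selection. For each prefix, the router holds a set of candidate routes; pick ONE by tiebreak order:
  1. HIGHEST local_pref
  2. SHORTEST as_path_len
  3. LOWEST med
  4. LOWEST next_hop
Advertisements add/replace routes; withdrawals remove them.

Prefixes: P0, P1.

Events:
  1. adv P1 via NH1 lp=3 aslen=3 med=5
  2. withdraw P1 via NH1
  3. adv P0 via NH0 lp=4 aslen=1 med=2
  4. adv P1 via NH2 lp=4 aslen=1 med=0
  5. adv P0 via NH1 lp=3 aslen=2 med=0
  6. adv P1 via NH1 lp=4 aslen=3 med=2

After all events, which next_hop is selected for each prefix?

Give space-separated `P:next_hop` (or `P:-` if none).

Op 1: best P0=- P1=NH1
Op 2: best P0=- P1=-
Op 3: best P0=NH0 P1=-
Op 4: best P0=NH0 P1=NH2
Op 5: best P0=NH0 P1=NH2
Op 6: best P0=NH0 P1=NH2

Answer: P0:NH0 P1:NH2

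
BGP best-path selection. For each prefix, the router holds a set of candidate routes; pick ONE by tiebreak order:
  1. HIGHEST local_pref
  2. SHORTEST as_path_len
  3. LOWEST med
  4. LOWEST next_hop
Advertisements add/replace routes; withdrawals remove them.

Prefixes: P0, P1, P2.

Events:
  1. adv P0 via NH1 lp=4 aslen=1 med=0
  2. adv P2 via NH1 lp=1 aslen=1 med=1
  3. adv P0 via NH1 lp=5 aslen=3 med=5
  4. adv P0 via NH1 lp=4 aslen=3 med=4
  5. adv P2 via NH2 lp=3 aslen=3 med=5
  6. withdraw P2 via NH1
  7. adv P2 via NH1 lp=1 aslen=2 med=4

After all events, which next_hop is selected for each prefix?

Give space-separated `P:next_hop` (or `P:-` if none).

Answer: P0:NH1 P1:- P2:NH2

Derivation:
Op 1: best P0=NH1 P1=- P2=-
Op 2: best P0=NH1 P1=- P2=NH1
Op 3: best P0=NH1 P1=- P2=NH1
Op 4: best P0=NH1 P1=- P2=NH1
Op 5: best P0=NH1 P1=- P2=NH2
Op 6: best P0=NH1 P1=- P2=NH2
Op 7: best P0=NH1 P1=- P2=NH2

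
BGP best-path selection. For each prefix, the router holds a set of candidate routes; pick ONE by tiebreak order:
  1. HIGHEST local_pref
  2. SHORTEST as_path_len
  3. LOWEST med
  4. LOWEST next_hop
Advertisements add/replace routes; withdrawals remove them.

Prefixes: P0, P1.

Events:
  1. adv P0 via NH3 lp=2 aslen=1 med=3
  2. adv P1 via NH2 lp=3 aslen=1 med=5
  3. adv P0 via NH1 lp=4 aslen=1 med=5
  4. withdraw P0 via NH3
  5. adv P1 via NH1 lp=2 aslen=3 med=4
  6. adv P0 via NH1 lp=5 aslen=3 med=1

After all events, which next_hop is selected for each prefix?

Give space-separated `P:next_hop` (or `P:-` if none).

Op 1: best P0=NH3 P1=-
Op 2: best P0=NH3 P1=NH2
Op 3: best P0=NH1 P1=NH2
Op 4: best P0=NH1 P1=NH2
Op 5: best P0=NH1 P1=NH2
Op 6: best P0=NH1 P1=NH2

Answer: P0:NH1 P1:NH2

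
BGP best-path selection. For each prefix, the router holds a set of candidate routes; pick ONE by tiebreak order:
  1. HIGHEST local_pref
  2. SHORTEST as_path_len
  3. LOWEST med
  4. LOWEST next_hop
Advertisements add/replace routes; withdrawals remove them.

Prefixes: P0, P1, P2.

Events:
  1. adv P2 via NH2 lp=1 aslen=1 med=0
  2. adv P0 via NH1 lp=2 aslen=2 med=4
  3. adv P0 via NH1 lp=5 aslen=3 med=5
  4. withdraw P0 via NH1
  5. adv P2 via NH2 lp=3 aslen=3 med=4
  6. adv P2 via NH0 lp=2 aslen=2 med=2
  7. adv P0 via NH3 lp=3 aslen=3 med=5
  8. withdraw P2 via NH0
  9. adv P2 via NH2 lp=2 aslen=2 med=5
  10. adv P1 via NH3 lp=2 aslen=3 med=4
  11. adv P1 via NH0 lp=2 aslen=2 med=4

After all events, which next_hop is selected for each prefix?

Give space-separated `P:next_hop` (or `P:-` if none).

Answer: P0:NH3 P1:NH0 P2:NH2

Derivation:
Op 1: best P0=- P1=- P2=NH2
Op 2: best P0=NH1 P1=- P2=NH2
Op 3: best P0=NH1 P1=- P2=NH2
Op 4: best P0=- P1=- P2=NH2
Op 5: best P0=- P1=- P2=NH2
Op 6: best P0=- P1=- P2=NH2
Op 7: best P0=NH3 P1=- P2=NH2
Op 8: best P0=NH3 P1=- P2=NH2
Op 9: best P0=NH3 P1=- P2=NH2
Op 10: best P0=NH3 P1=NH3 P2=NH2
Op 11: best P0=NH3 P1=NH0 P2=NH2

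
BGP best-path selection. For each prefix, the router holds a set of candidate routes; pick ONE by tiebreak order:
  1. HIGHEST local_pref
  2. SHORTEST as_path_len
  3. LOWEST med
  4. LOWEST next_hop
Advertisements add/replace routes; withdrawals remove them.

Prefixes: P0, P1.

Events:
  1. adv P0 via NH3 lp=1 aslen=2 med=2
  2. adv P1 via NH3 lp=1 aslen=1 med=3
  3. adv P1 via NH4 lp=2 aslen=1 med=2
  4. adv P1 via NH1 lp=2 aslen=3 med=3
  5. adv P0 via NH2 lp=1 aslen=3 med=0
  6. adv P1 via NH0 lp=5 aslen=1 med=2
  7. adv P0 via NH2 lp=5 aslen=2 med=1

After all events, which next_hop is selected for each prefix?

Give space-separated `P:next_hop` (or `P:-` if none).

Answer: P0:NH2 P1:NH0

Derivation:
Op 1: best P0=NH3 P1=-
Op 2: best P0=NH3 P1=NH3
Op 3: best P0=NH3 P1=NH4
Op 4: best P0=NH3 P1=NH4
Op 5: best P0=NH3 P1=NH4
Op 6: best P0=NH3 P1=NH0
Op 7: best P0=NH2 P1=NH0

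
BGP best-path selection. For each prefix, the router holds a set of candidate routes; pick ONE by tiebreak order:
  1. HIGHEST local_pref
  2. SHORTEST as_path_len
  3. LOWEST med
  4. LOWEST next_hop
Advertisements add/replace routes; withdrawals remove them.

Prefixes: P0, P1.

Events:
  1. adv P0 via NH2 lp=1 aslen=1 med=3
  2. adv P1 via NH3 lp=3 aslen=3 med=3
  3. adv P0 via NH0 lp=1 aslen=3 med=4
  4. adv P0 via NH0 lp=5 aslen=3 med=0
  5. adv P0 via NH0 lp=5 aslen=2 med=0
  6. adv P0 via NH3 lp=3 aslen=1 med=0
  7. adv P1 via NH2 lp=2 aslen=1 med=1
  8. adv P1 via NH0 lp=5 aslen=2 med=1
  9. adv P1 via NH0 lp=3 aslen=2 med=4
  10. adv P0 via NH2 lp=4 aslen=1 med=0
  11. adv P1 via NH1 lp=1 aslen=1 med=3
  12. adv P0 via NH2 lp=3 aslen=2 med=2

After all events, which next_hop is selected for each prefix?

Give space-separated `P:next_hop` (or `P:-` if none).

Answer: P0:NH0 P1:NH0

Derivation:
Op 1: best P0=NH2 P1=-
Op 2: best P0=NH2 P1=NH3
Op 3: best P0=NH2 P1=NH3
Op 4: best P0=NH0 P1=NH3
Op 5: best P0=NH0 P1=NH3
Op 6: best P0=NH0 P1=NH3
Op 7: best P0=NH0 P1=NH3
Op 8: best P0=NH0 P1=NH0
Op 9: best P0=NH0 P1=NH0
Op 10: best P0=NH0 P1=NH0
Op 11: best P0=NH0 P1=NH0
Op 12: best P0=NH0 P1=NH0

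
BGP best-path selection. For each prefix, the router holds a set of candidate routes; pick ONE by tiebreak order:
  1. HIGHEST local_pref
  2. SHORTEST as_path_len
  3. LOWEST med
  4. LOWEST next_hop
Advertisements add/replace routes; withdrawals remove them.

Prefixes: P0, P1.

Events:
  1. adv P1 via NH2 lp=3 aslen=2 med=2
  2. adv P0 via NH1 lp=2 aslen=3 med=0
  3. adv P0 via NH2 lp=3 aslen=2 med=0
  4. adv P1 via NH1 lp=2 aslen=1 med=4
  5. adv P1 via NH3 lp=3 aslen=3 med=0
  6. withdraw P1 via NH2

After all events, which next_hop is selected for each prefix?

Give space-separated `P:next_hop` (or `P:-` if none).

Op 1: best P0=- P1=NH2
Op 2: best P0=NH1 P1=NH2
Op 3: best P0=NH2 P1=NH2
Op 4: best P0=NH2 P1=NH2
Op 5: best P0=NH2 P1=NH2
Op 6: best P0=NH2 P1=NH3

Answer: P0:NH2 P1:NH3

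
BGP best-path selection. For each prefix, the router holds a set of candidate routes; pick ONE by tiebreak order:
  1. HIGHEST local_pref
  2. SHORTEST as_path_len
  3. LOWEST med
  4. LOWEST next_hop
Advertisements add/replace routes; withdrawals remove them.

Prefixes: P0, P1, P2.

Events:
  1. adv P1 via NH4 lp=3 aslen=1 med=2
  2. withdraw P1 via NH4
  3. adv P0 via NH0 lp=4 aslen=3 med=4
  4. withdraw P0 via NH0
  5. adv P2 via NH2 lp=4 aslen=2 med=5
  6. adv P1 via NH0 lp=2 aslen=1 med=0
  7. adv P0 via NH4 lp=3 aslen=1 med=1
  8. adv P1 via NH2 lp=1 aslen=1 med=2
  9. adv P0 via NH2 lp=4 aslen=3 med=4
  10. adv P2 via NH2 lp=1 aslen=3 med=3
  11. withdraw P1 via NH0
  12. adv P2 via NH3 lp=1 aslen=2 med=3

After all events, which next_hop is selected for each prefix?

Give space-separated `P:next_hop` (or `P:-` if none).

Answer: P0:NH2 P1:NH2 P2:NH3

Derivation:
Op 1: best P0=- P1=NH4 P2=-
Op 2: best P0=- P1=- P2=-
Op 3: best P0=NH0 P1=- P2=-
Op 4: best P0=- P1=- P2=-
Op 5: best P0=- P1=- P2=NH2
Op 6: best P0=- P1=NH0 P2=NH2
Op 7: best P0=NH4 P1=NH0 P2=NH2
Op 8: best P0=NH4 P1=NH0 P2=NH2
Op 9: best P0=NH2 P1=NH0 P2=NH2
Op 10: best P0=NH2 P1=NH0 P2=NH2
Op 11: best P0=NH2 P1=NH2 P2=NH2
Op 12: best P0=NH2 P1=NH2 P2=NH3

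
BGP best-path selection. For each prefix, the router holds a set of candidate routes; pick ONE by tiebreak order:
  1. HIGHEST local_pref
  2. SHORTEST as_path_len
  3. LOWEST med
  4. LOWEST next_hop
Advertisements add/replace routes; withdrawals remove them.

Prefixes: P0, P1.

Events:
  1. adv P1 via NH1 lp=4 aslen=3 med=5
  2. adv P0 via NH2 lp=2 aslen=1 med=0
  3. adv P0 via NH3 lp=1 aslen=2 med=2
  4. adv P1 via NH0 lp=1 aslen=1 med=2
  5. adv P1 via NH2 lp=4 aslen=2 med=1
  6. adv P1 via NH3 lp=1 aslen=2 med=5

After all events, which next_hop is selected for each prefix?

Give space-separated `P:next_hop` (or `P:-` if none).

Op 1: best P0=- P1=NH1
Op 2: best P0=NH2 P1=NH1
Op 3: best P0=NH2 P1=NH1
Op 4: best P0=NH2 P1=NH1
Op 5: best P0=NH2 P1=NH2
Op 6: best P0=NH2 P1=NH2

Answer: P0:NH2 P1:NH2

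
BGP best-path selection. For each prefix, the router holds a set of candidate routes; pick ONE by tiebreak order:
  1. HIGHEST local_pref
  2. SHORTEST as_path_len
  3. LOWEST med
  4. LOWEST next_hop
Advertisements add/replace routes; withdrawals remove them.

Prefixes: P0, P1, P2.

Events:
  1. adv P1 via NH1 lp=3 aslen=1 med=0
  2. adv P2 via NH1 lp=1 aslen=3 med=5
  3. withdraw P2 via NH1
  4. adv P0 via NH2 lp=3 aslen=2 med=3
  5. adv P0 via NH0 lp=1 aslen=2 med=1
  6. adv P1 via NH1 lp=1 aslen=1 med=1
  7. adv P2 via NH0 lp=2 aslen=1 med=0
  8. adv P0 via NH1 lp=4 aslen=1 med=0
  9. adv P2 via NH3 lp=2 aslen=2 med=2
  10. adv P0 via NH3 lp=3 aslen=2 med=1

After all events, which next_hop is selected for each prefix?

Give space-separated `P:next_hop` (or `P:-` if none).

Op 1: best P0=- P1=NH1 P2=-
Op 2: best P0=- P1=NH1 P2=NH1
Op 3: best P0=- P1=NH1 P2=-
Op 4: best P0=NH2 P1=NH1 P2=-
Op 5: best P0=NH2 P1=NH1 P2=-
Op 6: best P0=NH2 P1=NH1 P2=-
Op 7: best P0=NH2 P1=NH1 P2=NH0
Op 8: best P0=NH1 P1=NH1 P2=NH0
Op 9: best P0=NH1 P1=NH1 P2=NH0
Op 10: best P0=NH1 P1=NH1 P2=NH0

Answer: P0:NH1 P1:NH1 P2:NH0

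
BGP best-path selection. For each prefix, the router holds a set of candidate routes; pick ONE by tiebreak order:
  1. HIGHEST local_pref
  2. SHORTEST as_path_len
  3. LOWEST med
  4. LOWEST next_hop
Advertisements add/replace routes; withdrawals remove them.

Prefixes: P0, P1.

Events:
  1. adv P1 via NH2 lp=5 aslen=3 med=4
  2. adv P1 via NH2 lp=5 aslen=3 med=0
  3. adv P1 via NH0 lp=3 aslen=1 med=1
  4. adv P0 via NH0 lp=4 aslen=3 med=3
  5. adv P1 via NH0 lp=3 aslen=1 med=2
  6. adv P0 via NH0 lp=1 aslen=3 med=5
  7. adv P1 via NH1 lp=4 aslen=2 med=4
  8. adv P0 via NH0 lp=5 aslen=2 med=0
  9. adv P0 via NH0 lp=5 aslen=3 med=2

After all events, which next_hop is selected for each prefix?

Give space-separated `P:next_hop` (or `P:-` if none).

Answer: P0:NH0 P1:NH2

Derivation:
Op 1: best P0=- P1=NH2
Op 2: best P0=- P1=NH2
Op 3: best P0=- P1=NH2
Op 4: best P0=NH0 P1=NH2
Op 5: best P0=NH0 P1=NH2
Op 6: best P0=NH0 P1=NH2
Op 7: best P0=NH0 P1=NH2
Op 8: best P0=NH0 P1=NH2
Op 9: best P0=NH0 P1=NH2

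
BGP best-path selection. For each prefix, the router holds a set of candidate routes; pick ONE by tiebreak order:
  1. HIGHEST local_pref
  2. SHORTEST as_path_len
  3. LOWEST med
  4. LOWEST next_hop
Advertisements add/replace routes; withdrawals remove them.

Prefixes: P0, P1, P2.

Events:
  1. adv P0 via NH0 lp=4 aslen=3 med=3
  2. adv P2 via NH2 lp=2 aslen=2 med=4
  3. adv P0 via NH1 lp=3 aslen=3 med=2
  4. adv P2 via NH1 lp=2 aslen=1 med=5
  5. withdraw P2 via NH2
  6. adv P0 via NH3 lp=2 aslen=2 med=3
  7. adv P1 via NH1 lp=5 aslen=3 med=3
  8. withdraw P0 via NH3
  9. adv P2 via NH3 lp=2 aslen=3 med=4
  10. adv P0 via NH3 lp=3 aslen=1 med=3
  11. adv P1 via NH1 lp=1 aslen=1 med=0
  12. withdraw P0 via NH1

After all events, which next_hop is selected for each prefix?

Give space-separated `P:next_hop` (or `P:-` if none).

Answer: P0:NH0 P1:NH1 P2:NH1

Derivation:
Op 1: best P0=NH0 P1=- P2=-
Op 2: best P0=NH0 P1=- P2=NH2
Op 3: best P0=NH0 P1=- P2=NH2
Op 4: best P0=NH0 P1=- P2=NH1
Op 5: best P0=NH0 P1=- P2=NH1
Op 6: best P0=NH0 P1=- P2=NH1
Op 7: best P0=NH0 P1=NH1 P2=NH1
Op 8: best P0=NH0 P1=NH1 P2=NH1
Op 9: best P0=NH0 P1=NH1 P2=NH1
Op 10: best P0=NH0 P1=NH1 P2=NH1
Op 11: best P0=NH0 P1=NH1 P2=NH1
Op 12: best P0=NH0 P1=NH1 P2=NH1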